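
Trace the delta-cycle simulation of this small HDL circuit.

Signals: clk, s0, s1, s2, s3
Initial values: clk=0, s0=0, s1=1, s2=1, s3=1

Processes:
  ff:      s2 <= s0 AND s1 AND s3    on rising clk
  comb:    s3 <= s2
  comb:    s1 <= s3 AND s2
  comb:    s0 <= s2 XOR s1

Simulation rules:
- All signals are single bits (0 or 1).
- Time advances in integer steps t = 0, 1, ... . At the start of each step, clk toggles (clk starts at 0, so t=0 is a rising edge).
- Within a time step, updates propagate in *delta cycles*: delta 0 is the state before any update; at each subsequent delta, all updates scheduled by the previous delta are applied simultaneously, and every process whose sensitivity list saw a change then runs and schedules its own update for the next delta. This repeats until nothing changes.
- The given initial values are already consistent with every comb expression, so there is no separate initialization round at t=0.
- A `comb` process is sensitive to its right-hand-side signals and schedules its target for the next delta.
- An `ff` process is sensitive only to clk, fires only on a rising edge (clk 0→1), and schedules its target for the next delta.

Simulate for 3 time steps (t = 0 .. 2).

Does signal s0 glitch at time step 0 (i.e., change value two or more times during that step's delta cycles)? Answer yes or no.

yes

t=0 Δ0: s0=0 clk=0 s3=1 s2=1 s1=1
  Δ1: clk:0→1
  Δ2: s2:1→0
  Δ3: s0:0→1, s3:1→0, s1:1→0
  Δ4: s0:1→0
  (4Δ to stable)
t=1 Δ0: s0=0 clk=1 s3=0 s2=0 s1=0
  Δ1: clk:1→0
  (1Δ to stable)
t=2 Δ0: s0=0 clk=0 s3=0 s2=0 s1=0
  Δ1: clk:0→1
  (1Δ to stable)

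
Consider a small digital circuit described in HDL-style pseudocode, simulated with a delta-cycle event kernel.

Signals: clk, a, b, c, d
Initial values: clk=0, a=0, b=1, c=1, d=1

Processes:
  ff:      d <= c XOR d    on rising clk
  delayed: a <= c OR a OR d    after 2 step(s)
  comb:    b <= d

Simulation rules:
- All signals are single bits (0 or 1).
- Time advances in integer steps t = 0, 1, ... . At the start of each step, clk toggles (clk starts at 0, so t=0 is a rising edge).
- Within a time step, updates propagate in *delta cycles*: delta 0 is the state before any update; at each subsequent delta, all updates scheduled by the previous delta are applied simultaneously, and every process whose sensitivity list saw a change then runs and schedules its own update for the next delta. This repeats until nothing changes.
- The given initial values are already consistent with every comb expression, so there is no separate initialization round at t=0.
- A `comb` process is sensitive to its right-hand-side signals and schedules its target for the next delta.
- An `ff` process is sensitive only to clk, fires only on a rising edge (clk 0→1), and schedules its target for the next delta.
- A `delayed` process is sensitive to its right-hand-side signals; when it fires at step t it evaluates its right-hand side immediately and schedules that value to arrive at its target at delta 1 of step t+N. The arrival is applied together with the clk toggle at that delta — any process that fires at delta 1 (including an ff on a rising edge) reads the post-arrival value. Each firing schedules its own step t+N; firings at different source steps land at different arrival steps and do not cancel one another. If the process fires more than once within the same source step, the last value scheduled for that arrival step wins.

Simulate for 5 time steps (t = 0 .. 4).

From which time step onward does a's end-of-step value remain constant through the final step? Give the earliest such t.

2

[bits: clk,a,c,b,d]
t=0: Δ0=00111 Δ1=10111 Δ2=10110 Δ3=10100 | 3Δ
t=1: Δ0=10100 Δ1=00100 | 1Δ
t=2: Δ0=00100 Δ1=11100 Δ2=11101 Δ3=11111 | 3Δ
t=3: Δ0=11111 Δ1=01111 | 1Δ
t=4: Δ0=01111 Δ1=11111 Δ2=11110 Δ3=11100 | 3Δ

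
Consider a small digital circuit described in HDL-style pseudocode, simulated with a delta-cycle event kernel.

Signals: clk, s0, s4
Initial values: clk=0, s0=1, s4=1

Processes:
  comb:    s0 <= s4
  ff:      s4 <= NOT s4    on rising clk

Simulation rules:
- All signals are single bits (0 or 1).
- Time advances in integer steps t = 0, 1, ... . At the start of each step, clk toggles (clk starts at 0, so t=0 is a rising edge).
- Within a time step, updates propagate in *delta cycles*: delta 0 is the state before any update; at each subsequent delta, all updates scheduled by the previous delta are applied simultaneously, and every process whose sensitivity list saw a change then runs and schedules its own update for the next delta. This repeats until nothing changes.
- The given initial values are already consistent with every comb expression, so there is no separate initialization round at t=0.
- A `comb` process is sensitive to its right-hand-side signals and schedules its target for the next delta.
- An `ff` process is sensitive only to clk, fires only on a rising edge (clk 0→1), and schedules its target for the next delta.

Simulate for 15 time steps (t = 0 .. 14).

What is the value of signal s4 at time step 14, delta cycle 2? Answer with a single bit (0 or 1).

t=0 Δ0: clk=0 s0=1 s4=1
  Δ1: clk:0→1
  Δ2: s4:1→0
  Δ3: s0:1→0
  (3Δ to stable)
t=1 Δ0: clk=1 s0=0 s4=0
  Δ1: clk:1→0
  (1Δ to stable)
t=2 Δ0: clk=0 s0=0 s4=0
  Δ1: clk:0→1
  Δ2: s4:0→1
  Δ3: s0:0→1
  (3Δ to stable)
t=3 Δ0: clk=1 s0=1 s4=1
  Δ1: clk:1→0
  (1Δ to stable)
t=4 Δ0: clk=0 s0=1 s4=1
  Δ1: clk:0→1
  Δ2: s4:1→0
  Δ3: s0:1→0
  (3Δ to stable)
t=5 Δ0: clk=1 s0=0 s4=0
  Δ1: clk:1→0
  (1Δ to stable)
t=6 Δ0: clk=0 s0=0 s4=0
  Δ1: clk:0→1
  Δ2: s4:0→1
  Δ3: s0:0→1
  (3Δ to stable)
t=7 Δ0: clk=1 s0=1 s4=1
  Δ1: clk:1→0
  (1Δ to stable)
t=8 Δ0: clk=0 s0=1 s4=1
  Δ1: clk:0→1
  Δ2: s4:1→0
  Δ3: s0:1→0
  (3Δ to stable)
t=9 Δ0: clk=1 s0=0 s4=0
  Δ1: clk:1→0
  (1Δ to stable)
t=10 Δ0: clk=0 s0=0 s4=0
  Δ1: clk:0→1
  Δ2: s4:0→1
  Δ3: s0:0→1
  (3Δ to stable)
t=11 Δ0: clk=1 s0=1 s4=1
  Δ1: clk:1→0
  (1Δ to stable)
t=12 Δ0: clk=0 s0=1 s4=1
  Δ1: clk:0→1
  Δ2: s4:1→0
  Δ3: s0:1→0
  (3Δ to stable)
t=13 Δ0: clk=1 s0=0 s4=0
  Δ1: clk:1→0
  (1Δ to stable)
t=14 Δ0: clk=0 s0=0 s4=0
  Δ1: clk:0→1
  Δ2: s4:0→1
  Δ3: s0:0→1
  (3Δ to stable)

1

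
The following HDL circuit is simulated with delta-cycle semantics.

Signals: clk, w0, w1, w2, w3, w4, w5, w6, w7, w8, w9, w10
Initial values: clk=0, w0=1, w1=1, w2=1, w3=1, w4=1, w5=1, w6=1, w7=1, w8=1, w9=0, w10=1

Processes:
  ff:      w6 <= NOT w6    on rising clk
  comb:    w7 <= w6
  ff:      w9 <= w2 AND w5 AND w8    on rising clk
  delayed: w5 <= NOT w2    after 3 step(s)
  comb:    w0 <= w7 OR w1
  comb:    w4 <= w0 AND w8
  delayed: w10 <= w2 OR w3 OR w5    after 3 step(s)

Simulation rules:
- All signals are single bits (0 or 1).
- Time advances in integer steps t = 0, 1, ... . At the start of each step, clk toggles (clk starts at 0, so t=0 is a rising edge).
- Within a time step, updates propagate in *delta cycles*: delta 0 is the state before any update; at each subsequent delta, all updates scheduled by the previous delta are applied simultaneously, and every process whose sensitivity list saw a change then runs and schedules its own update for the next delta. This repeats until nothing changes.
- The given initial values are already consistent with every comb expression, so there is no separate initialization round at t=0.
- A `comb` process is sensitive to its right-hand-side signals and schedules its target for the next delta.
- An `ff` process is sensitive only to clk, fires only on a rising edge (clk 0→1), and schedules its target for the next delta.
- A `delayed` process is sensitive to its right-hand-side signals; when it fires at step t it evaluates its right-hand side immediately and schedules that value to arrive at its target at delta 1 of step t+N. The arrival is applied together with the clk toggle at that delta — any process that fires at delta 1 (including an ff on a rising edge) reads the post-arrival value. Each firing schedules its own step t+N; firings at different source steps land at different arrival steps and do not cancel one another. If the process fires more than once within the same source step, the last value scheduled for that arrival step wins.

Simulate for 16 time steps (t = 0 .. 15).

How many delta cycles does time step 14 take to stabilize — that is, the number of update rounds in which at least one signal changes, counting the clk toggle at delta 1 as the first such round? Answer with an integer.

3

t=0 Δ0: w7=1 w2=1 w6=1 w1=1 w10=1 w9=0 w4=1 clk=0 w0=1 w5=1 w3=1 w8=1
  Δ1: clk:0→1
  Δ2: w6:1→0, w9:0→1
  Δ3: w7:1→0
  (3Δ to stable)
t=1 Δ0: w7=0 w2=1 w6=0 w1=1 w10=1 w9=1 w4=1 clk=1 w0=1 w5=1 w3=1 w8=1
  Δ1: clk:1→0
  (1Δ to stable)
t=2 Δ0: w7=0 w2=1 w6=0 w1=1 w10=1 w9=1 w4=1 clk=0 w0=1 w5=1 w3=1 w8=1
  Δ1: clk:0→1
  Δ2: w6:0→1
  Δ3: w7:0→1
  (3Δ to stable)
t=3 Δ0: w7=1 w2=1 w6=1 w1=1 w10=1 w9=1 w4=1 clk=1 w0=1 w5=1 w3=1 w8=1
  Δ1: clk:1→0
  (1Δ to stable)
t=4 Δ0: w7=1 w2=1 w6=1 w1=1 w10=1 w9=1 w4=1 clk=0 w0=1 w5=1 w3=1 w8=1
  Δ1: clk:0→1
  Δ2: w6:1→0
  Δ3: w7:1→0
  (3Δ to stable)
t=5 Δ0: w7=0 w2=1 w6=0 w1=1 w10=1 w9=1 w4=1 clk=1 w0=1 w5=1 w3=1 w8=1
  Δ1: clk:1→0
  (1Δ to stable)
t=6 Δ0: w7=0 w2=1 w6=0 w1=1 w10=1 w9=1 w4=1 clk=0 w0=1 w5=1 w3=1 w8=1
  Δ1: clk:0→1
  Δ2: w6:0→1
  Δ3: w7:0→1
  (3Δ to stable)
t=7 Δ0: w7=1 w2=1 w6=1 w1=1 w10=1 w9=1 w4=1 clk=1 w0=1 w5=1 w3=1 w8=1
  Δ1: clk:1→0
  (1Δ to stable)
t=8 Δ0: w7=1 w2=1 w6=1 w1=1 w10=1 w9=1 w4=1 clk=0 w0=1 w5=1 w3=1 w8=1
  Δ1: clk:0→1
  Δ2: w6:1→0
  Δ3: w7:1→0
  (3Δ to stable)
t=9 Δ0: w7=0 w2=1 w6=0 w1=1 w10=1 w9=1 w4=1 clk=1 w0=1 w5=1 w3=1 w8=1
  Δ1: clk:1→0
  (1Δ to stable)
t=10 Δ0: w7=0 w2=1 w6=0 w1=1 w10=1 w9=1 w4=1 clk=0 w0=1 w5=1 w3=1 w8=1
  Δ1: clk:0→1
  Δ2: w6:0→1
  Δ3: w7:0→1
  (3Δ to stable)
t=11 Δ0: w7=1 w2=1 w6=1 w1=1 w10=1 w9=1 w4=1 clk=1 w0=1 w5=1 w3=1 w8=1
  Δ1: clk:1→0
  (1Δ to stable)
t=12 Δ0: w7=1 w2=1 w6=1 w1=1 w10=1 w9=1 w4=1 clk=0 w0=1 w5=1 w3=1 w8=1
  Δ1: clk:0→1
  Δ2: w6:1→0
  Δ3: w7:1→0
  (3Δ to stable)
t=13 Δ0: w7=0 w2=1 w6=0 w1=1 w10=1 w9=1 w4=1 clk=1 w0=1 w5=1 w3=1 w8=1
  Δ1: clk:1→0
  (1Δ to stable)
t=14 Δ0: w7=0 w2=1 w6=0 w1=1 w10=1 w9=1 w4=1 clk=0 w0=1 w5=1 w3=1 w8=1
  Δ1: clk:0→1
  Δ2: w6:0→1
  Δ3: w7:0→1
  (3Δ to stable)
t=15 Δ0: w7=1 w2=1 w6=1 w1=1 w10=1 w9=1 w4=1 clk=1 w0=1 w5=1 w3=1 w8=1
  Δ1: clk:1→0
  (1Δ to stable)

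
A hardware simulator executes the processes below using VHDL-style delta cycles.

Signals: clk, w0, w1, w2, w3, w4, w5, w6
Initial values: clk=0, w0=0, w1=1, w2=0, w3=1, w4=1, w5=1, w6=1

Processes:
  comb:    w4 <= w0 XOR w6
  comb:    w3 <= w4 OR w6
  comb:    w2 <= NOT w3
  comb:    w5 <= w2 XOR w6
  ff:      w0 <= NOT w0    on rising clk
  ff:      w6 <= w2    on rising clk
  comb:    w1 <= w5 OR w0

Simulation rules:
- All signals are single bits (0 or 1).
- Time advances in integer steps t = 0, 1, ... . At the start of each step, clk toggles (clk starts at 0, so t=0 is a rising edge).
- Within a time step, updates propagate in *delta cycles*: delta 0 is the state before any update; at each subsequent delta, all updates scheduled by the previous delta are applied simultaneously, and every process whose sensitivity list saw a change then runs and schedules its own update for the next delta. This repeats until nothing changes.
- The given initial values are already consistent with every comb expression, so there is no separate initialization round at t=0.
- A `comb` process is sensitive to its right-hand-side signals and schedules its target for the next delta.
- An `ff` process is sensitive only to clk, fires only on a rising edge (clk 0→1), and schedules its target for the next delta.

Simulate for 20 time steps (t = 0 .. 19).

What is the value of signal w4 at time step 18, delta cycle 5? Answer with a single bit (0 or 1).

0

[bits: clk,w0,w4,w2,w3,w5,w1,w6]
t=0: Δ0=00101111 Δ1=10101111 Δ2=11101110 Δ3=11101010 | 3Δ
t=1: Δ0=11101010 Δ1=01101010 | 1Δ
t=2: Δ0=01101010 Δ1=11101010 Δ2=10101010 Δ3=10001000 Δ4=10000000 Δ5=10010000 Δ6=10010100 Δ7=10010110 | 7Δ
t=3: Δ0=10010110 Δ1=00010110 | 1Δ
t=4: Δ0=00010110 Δ1=10010110 Δ2=11010111 Δ3=11011011 Δ4=11001011 Δ5=11001111 | 5Δ
t=5: Δ0=11001111 Δ1=01001111 | 1Δ
t=6: Δ0=01001111 Δ1=11001111 Δ2=10001110 Δ3=10000010 Δ4=10010000 Δ5=10010100 Δ6=10010110 | 6Δ
t=7: Δ0=10010110 Δ1=00010110 | 1Δ
t=8: Δ0=00010110 Δ1=10010110 Δ2=11010111 Δ3=11011011 Δ4=11001011 Δ5=11001111 | 5Δ
t=9: Δ0=11001111 Δ1=01001111 | 1Δ
t=10: Δ0=01001111 Δ1=11001111 Δ2=10001110 Δ3=10000010 Δ4=10010000 Δ5=10010100 Δ6=10010110 | 6Δ
t=11: Δ0=10010110 Δ1=00010110 | 1Δ
t=12: Δ0=00010110 Δ1=10010110 Δ2=11010111 Δ3=11011011 Δ4=11001011 Δ5=11001111 | 5Δ
t=13: Δ0=11001111 Δ1=01001111 | 1Δ
t=14: Δ0=01001111 Δ1=11001111 Δ2=10001110 Δ3=10000010 Δ4=10010000 Δ5=10010100 Δ6=10010110 | 6Δ
t=15: Δ0=10010110 Δ1=00010110 | 1Δ
t=16: Δ0=00010110 Δ1=10010110 Δ2=11010111 Δ3=11011011 Δ4=11001011 Δ5=11001111 | 5Δ
t=17: Δ0=11001111 Δ1=01001111 | 1Δ
t=18: Δ0=01001111 Δ1=11001111 Δ2=10001110 Δ3=10000010 Δ4=10010000 Δ5=10010100 Δ6=10010110 | 6Δ
t=19: Δ0=10010110 Δ1=00010110 | 1Δ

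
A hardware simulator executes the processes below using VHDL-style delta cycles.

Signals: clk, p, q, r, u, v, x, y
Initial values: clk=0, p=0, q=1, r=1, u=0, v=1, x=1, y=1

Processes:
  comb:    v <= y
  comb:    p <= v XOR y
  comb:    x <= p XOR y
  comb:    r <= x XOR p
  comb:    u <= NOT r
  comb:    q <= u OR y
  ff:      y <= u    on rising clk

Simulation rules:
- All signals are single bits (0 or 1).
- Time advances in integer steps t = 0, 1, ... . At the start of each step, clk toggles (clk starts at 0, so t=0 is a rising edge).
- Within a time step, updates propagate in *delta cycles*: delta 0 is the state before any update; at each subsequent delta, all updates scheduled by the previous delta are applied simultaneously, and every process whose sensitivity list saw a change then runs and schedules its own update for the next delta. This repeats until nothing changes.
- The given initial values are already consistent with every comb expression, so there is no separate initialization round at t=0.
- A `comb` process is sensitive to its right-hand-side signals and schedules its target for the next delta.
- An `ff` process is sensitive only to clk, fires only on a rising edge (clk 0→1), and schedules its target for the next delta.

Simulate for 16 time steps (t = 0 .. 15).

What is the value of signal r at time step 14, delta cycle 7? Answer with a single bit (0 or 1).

t0.Δ0 r=1 p=0 v=1 clk=0 y=1 u=0 x=1 q=1
t0.Δ1 r=1 p=0 v=1 clk=1 y=1 u=0 x=1 q=1
t0.Δ2 r=1 p=0 v=1 clk=1 y=0 u=0 x=1 q=1
t0.Δ3 r=1 p=1 v=0 clk=1 y=0 u=0 x=0 q=0
t0.Δ4 r=1 p=0 v=0 clk=1 y=0 u=0 x=1 q=0
t0.Δ5 r=1 p=0 v=0 clk=1 y=0 u=0 x=0 q=0
t0.Δ6 r=0 p=0 v=0 clk=1 y=0 u=0 x=0 q=0
t0.Δ7 r=0 p=0 v=0 clk=1 y=0 u=1 x=0 q=0
t0.Δ8 r=0 p=0 v=0 clk=1 y=0 u=1 x=0 q=1
t1.Δ0 r=0 p=0 v=0 clk=1 y=0 u=1 x=0 q=1
t1.Δ1 r=0 p=0 v=0 clk=0 y=0 u=1 x=0 q=1
t2.Δ0 r=0 p=0 v=0 clk=0 y=0 u=1 x=0 q=1
t2.Δ1 r=0 p=0 v=0 clk=1 y=0 u=1 x=0 q=1
t2.Δ2 r=0 p=0 v=0 clk=1 y=1 u=1 x=0 q=1
t2.Δ3 r=0 p=1 v=1 clk=1 y=1 u=1 x=1 q=1
t2.Δ4 r=0 p=0 v=1 clk=1 y=1 u=1 x=0 q=1
t2.Δ5 r=0 p=0 v=1 clk=1 y=1 u=1 x=1 q=1
t2.Δ6 r=1 p=0 v=1 clk=1 y=1 u=1 x=1 q=1
t2.Δ7 r=1 p=0 v=1 clk=1 y=1 u=0 x=1 q=1
t3.Δ0 r=1 p=0 v=1 clk=1 y=1 u=0 x=1 q=1
t3.Δ1 r=1 p=0 v=1 clk=0 y=1 u=0 x=1 q=1
t4.Δ0 r=1 p=0 v=1 clk=0 y=1 u=0 x=1 q=1
t4.Δ1 r=1 p=0 v=1 clk=1 y=1 u=0 x=1 q=1
t4.Δ2 r=1 p=0 v=1 clk=1 y=0 u=0 x=1 q=1
t4.Δ3 r=1 p=1 v=0 clk=1 y=0 u=0 x=0 q=0
t4.Δ4 r=1 p=0 v=0 clk=1 y=0 u=0 x=1 q=0
t4.Δ5 r=1 p=0 v=0 clk=1 y=0 u=0 x=0 q=0
t4.Δ6 r=0 p=0 v=0 clk=1 y=0 u=0 x=0 q=0
t4.Δ7 r=0 p=0 v=0 clk=1 y=0 u=1 x=0 q=0
t4.Δ8 r=0 p=0 v=0 clk=1 y=0 u=1 x=0 q=1
t5.Δ0 r=0 p=0 v=0 clk=1 y=0 u=1 x=0 q=1
t5.Δ1 r=0 p=0 v=0 clk=0 y=0 u=1 x=0 q=1
t6.Δ0 r=0 p=0 v=0 clk=0 y=0 u=1 x=0 q=1
t6.Δ1 r=0 p=0 v=0 clk=1 y=0 u=1 x=0 q=1
t6.Δ2 r=0 p=0 v=0 clk=1 y=1 u=1 x=0 q=1
t6.Δ3 r=0 p=1 v=1 clk=1 y=1 u=1 x=1 q=1
t6.Δ4 r=0 p=0 v=1 clk=1 y=1 u=1 x=0 q=1
t6.Δ5 r=0 p=0 v=1 clk=1 y=1 u=1 x=1 q=1
t6.Δ6 r=1 p=0 v=1 clk=1 y=1 u=1 x=1 q=1
t6.Δ7 r=1 p=0 v=1 clk=1 y=1 u=0 x=1 q=1
t7.Δ0 r=1 p=0 v=1 clk=1 y=1 u=0 x=1 q=1
t7.Δ1 r=1 p=0 v=1 clk=0 y=1 u=0 x=1 q=1
t8.Δ0 r=1 p=0 v=1 clk=0 y=1 u=0 x=1 q=1
t8.Δ1 r=1 p=0 v=1 clk=1 y=1 u=0 x=1 q=1
t8.Δ2 r=1 p=0 v=1 clk=1 y=0 u=0 x=1 q=1
t8.Δ3 r=1 p=1 v=0 clk=1 y=0 u=0 x=0 q=0
t8.Δ4 r=1 p=0 v=0 clk=1 y=0 u=0 x=1 q=0
t8.Δ5 r=1 p=0 v=0 clk=1 y=0 u=0 x=0 q=0
t8.Δ6 r=0 p=0 v=0 clk=1 y=0 u=0 x=0 q=0
t8.Δ7 r=0 p=0 v=0 clk=1 y=0 u=1 x=0 q=0
t8.Δ8 r=0 p=0 v=0 clk=1 y=0 u=1 x=0 q=1
t9.Δ0 r=0 p=0 v=0 clk=1 y=0 u=1 x=0 q=1
t9.Δ1 r=0 p=0 v=0 clk=0 y=0 u=1 x=0 q=1
t10.Δ0 r=0 p=0 v=0 clk=0 y=0 u=1 x=0 q=1
t10.Δ1 r=0 p=0 v=0 clk=1 y=0 u=1 x=0 q=1
t10.Δ2 r=0 p=0 v=0 clk=1 y=1 u=1 x=0 q=1
t10.Δ3 r=0 p=1 v=1 clk=1 y=1 u=1 x=1 q=1
t10.Δ4 r=0 p=0 v=1 clk=1 y=1 u=1 x=0 q=1
t10.Δ5 r=0 p=0 v=1 clk=1 y=1 u=1 x=1 q=1
t10.Δ6 r=1 p=0 v=1 clk=1 y=1 u=1 x=1 q=1
t10.Δ7 r=1 p=0 v=1 clk=1 y=1 u=0 x=1 q=1
t11.Δ0 r=1 p=0 v=1 clk=1 y=1 u=0 x=1 q=1
t11.Δ1 r=1 p=0 v=1 clk=0 y=1 u=0 x=1 q=1
t12.Δ0 r=1 p=0 v=1 clk=0 y=1 u=0 x=1 q=1
t12.Δ1 r=1 p=0 v=1 clk=1 y=1 u=0 x=1 q=1
t12.Δ2 r=1 p=0 v=1 clk=1 y=0 u=0 x=1 q=1
t12.Δ3 r=1 p=1 v=0 clk=1 y=0 u=0 x=0 q=0
t12.Δ4 r=1 p=0 v=0 clk=1 y=0 u=0 x=1 q=0
t12.Δ5 r=1 p=0 v=0 clk=1 y=0 u=0 x=0 q=0
t12.Δ6 r=0 p=0 v=0 clk=1 y=0 u=0 x=0 q=0
t12.Δ7 r=0 p=0 v=0 clk=1 y=0 u=1 x=0 q=0
t12.Δ8 r=0 p=0 v=0 clk=1 y=0 u=1 x=0 q=1
t13.Δ0 r=0 p=0 v=0 clk=1 y=0 u=1 x=0 q=1
t13.Δ1 r=0 p=0 v=0 clk=0 y=0 u=1 x=0 q=1
t14.Δ0 r=0 p=0 v=0 clk=0 y=0 u=1 x=0 q=1
t14.Δ1 r=0 p=0 v=0 clk=1 y=0 u=1 x=0 q=1
t14.Δ2 r=0 p=0 v=0 clk=1 y=1 u=1 x=0 q=1
t14.Δ3 r=0 p=1 v=1 clk=1 y=1 u=1 x=1 q=1
t14.Δ4 r=0 p=0 v=1 clk=1 y=1 u=1 x=0 q=1
t14.Δ5 r=0 p=0 v=1 clk=1 y=1 u=1 x=1 q=1
t14.Δ6 r=1 p=0 v=1 clk=1 y=1 u=1 x=1 q=1
t14.Δ7 r=1 p=0 v=1 clk=1 y=1 u=0 x=1 q=1
t15.Δ0 r=1 p=0 v=1 clk=1 y=1 u=0 x=1 q=1
t15.Δ1 r=1 p=0 v=1 clk=0 y=1 u=0 x=1 q=1

1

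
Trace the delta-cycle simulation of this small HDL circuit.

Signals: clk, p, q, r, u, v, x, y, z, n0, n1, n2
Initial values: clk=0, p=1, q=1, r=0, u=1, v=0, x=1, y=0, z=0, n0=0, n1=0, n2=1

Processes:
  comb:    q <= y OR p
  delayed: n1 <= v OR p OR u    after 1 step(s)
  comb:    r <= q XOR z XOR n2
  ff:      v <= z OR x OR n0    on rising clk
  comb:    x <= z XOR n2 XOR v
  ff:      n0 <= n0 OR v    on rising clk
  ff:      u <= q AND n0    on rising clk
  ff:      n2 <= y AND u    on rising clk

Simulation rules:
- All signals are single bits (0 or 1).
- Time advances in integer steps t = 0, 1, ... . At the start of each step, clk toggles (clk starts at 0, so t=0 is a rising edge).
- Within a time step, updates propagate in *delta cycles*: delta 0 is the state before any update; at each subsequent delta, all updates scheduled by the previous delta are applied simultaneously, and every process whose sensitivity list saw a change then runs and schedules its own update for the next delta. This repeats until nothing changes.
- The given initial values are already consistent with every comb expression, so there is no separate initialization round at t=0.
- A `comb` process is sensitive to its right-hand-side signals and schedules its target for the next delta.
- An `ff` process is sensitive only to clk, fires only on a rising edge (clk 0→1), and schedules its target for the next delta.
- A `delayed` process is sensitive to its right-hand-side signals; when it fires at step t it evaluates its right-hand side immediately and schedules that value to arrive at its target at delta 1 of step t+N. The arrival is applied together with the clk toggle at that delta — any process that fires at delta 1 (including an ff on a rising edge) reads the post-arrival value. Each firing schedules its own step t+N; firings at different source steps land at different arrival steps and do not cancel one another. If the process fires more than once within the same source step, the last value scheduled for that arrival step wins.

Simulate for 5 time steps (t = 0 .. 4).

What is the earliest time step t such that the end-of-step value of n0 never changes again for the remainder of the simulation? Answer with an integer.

2

t0.Δ0 p=1 r=0 y=0 n2=1 u=1 v=0 n1=0 q=1 clk=0 n0=0 z=0 x=1
t0.Δ1 p=1 r=0 y=0 n2=1 u=1 v=0 n1=0 q=1 clk=1 n0=0 z=0 x=1
t0.Δ2 p=1 r=0 y=0 n2=0 u=0 v=1 n1=0 q=1 clk=1 n0=0 z=0 x=1
t0.Δ3 p=1 r=1 y=0 n2=0 u=0 v=1 n1=0 q=1 clk=1 n0=0 z=0 x=1
t1.Δ0 p=1 r=1 y=0 n2=0 u=0 v=1 n1=0 q=1 clk=1 n0=0 z=0 x=1
t1.Δ1 p=1 r=1 y=0 n2=0 u=0 v=1 n1=1 q=1 clk=0 n0=0 z=0 x=1
t2.Δ0 p=1 r=1 y=0 n2=0 u=0 v=1 n1=1 q=1 clk=0 n0=0 z=0 x=1
t2.Δ1 p=1 r=1 y=0 n2=0 u=0 v=1 n1=1 q=1 clk=1 n0=0 z=0 x=1
t2.Δ2 p=1 r=1 y=0 n2=0 u=0 v=1 n1=1 q=1 clk=1 n0=1 z=0 x=1
t3.Δ0 p=1 r=1 y=0 n2=0 u=0 v=1 n1=1 q=1 clk=1 n0=1 z=0 x=1
t3.Δ1 p=1 r=1 y=0 n2=0 u=0 v=1 n1=1 q=1 clk=0 n0=1 z=0 x=1
t4.Δ0 p=1 r=1 y=0 n2=0 u=0 v=1 n1=1 q=1 clk=0 n0=1 z=0 x=1
t4.Δ1 p=1 r=1 y=0 n2=0 u=0 v=1 n1=1 q=1 clk=1 n0=1 z=0 x=1
t4.Δ2 p=1 r=1 y=0 n2=0 u=1 v=1 n1=1 q=1 clk=1 n0=1 z=0 x=1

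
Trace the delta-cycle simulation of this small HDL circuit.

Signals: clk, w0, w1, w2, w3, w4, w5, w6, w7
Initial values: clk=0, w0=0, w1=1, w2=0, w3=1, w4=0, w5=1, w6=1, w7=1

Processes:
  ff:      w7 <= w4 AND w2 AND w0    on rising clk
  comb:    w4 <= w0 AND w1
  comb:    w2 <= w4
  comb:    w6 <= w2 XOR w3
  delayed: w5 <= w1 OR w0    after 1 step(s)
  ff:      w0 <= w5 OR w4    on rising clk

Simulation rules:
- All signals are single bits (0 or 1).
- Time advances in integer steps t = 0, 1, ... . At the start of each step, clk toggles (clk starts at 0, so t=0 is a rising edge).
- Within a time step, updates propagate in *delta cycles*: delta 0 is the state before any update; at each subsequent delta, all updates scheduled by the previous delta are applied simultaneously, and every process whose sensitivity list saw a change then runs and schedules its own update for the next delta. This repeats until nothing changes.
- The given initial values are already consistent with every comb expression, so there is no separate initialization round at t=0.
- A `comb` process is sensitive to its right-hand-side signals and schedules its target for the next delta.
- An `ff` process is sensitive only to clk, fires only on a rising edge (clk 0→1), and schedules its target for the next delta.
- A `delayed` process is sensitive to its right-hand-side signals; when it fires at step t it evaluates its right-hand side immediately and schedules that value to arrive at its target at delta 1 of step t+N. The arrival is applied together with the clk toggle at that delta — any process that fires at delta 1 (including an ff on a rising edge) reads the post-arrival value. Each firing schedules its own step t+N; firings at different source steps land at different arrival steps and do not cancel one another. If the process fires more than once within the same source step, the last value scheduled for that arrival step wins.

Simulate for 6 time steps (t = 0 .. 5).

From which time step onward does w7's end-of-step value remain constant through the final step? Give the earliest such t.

2

[bits: w0,w3,w7,w5,clk,w6,w1,w4,w2]
t=0: Δ0=011101100 Δ1=011111100 Δ2=110111100 Δ3=110111110 Δ4=110111111 Δ5=110110111 | 5Δ
t=1: Δ0=110110111 Δ1=110100111 | 1Δ
t=2: Δ0=110100111 Δ1=110110111 Δ2=111110111 | 2Δ
t=3: Δ0=111110111 Δ1=111100111 | 1Δ
t=4: Δ0=111100111 Δ1=111110111 | 1Δ
t=5: Δ0=111110111 Δ1=111100111 | 1Δ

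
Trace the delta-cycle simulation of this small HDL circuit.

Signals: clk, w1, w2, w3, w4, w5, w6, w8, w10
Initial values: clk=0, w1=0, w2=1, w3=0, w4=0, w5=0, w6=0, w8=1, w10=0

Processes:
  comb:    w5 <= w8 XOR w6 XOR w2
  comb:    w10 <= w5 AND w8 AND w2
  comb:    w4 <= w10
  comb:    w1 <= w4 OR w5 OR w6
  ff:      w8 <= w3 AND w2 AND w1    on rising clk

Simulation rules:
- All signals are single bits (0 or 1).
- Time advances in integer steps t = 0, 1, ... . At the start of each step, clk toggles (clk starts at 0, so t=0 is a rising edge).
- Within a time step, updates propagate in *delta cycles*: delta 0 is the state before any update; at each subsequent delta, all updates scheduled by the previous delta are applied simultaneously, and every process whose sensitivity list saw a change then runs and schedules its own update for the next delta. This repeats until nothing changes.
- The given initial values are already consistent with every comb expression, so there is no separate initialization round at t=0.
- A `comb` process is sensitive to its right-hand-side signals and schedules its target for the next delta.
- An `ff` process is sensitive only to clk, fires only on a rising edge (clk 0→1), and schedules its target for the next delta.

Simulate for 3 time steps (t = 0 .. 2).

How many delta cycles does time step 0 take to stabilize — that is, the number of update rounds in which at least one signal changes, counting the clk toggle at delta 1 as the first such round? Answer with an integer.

t0.Δ0 w4=0 w2=1 w1=0 w6=0 w5=0 clk=0 w10=0 w8=1 w3=0
t0.Δ1 w4=0 w2=1 w1=0 w6=0 w5=0 clk=1 w10=0 w8=1 w3=0
t0.Δ2 w4=0 w2=1 w1=0 w6=0 w5=0 clk=1 w10=0 w8=0 w3=0
t0.Δ3 w4=0 w2=1 w1=0 w6=0 w5=1 clk=1 w10=0 w8=0 w3=0
t0.Δ4 w4=0 w2=1 w1=1 w6=0 w5=1 clk=1 w10=0 w8=0 w3=0
t1.Δ0 w4=0 w2=1 w1=1 w6=0 w5=1 clk=1 w10=0 w8=0 w3=0
t1.Δ1 w4=0 w2=1 w1=1 w6=0 w5=1 clk=0 w10=0 w8=0 w3=0
t2.Δ0 w4=0 w2=1 w1=1 w6=0 w5=1 clk=0 w10=0 w8=0 w3=0
t2.Δ1 w4=0 w2=1 w1=1 w6=0 w5=1 clk=1 w10=0 w8=0 w3=0

4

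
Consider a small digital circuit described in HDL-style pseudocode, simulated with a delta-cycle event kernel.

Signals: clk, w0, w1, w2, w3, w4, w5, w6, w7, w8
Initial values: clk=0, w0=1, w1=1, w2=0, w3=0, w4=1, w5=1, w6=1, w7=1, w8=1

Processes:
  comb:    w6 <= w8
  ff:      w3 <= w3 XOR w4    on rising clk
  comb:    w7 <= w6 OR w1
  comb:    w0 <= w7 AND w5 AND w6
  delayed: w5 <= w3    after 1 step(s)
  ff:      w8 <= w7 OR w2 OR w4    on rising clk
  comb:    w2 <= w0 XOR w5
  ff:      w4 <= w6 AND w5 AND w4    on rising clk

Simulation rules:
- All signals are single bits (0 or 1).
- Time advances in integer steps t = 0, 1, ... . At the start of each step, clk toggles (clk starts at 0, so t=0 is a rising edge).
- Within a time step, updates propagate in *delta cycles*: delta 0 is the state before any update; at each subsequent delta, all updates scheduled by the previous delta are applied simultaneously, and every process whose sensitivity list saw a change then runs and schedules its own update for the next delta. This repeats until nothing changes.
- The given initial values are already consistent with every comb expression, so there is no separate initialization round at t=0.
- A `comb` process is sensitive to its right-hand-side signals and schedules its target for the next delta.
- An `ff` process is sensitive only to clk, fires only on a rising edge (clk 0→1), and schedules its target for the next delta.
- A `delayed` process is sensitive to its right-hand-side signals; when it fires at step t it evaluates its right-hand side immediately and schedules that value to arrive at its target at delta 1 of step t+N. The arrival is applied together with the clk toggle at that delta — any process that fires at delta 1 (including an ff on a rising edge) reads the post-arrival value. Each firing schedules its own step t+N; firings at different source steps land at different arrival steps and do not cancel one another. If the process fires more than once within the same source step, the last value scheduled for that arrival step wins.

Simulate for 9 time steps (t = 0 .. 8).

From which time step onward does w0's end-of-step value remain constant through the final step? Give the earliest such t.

5

t0.Δ0 w1=1 w0=1 w5=1 w7=1 w4=1 w3=0 w6=1 w2=0 w8=1 clk=0
t0.Δ1 w1=1 w0=1 w5=1 w7=1 w4=1 w3=0 w6=1 w2=0 w8=1 clk=1
t0.Δ2 w1=1 w0=1 w5=1 w7=1 w4=1 w3=1 w6=1 w2=0 w8=1 clk=1
t1.Δ0 w1=1 w0=1 w5=1 w7=1 w4=1 w3=1 w6=1 w2=0 w8=1 clk=1
t1.Δ1 w1=1 w0=1 w5=1 w7=1 w4=1 w3=1 w6=1 w2=0 w8=1 clk=0
t2.Δ0 w1=1 w0=1 w5=1 w7=1 w4=1 w3=1 w6=1 w2=0 w8=1 clk=0
t2.Δ1 w1=1 w0=1 w5=1 w7=1 w4=1 w3=1 w6=1 w2=0 w8=1 clk=1
t2.Δ2 w1=1 w0=1 w5=1 w7=1 w4=1 w3=0 w6=1 w2=0 w8=1 clk=1
t3.Δ0 w1=1 w0=1 w5=1 w7=1 w4=1 w3=0 w6=1 w2=0 w8=1 clk=1
t3.Δ1 w1=1 w0=1 w5=0 w7=1 w4=1 w3=0 w6=1 w2=0 w8=1 clk=0
t3.Δ2 w1=1 w0=0 w5=0 w7=1 w4=1 w3=0 w6=1 w2=1 w8=1 clk=0
t3.Δ3 w1=1 w0=0 w5=0 w7=1 w4=1 w3=0 w6=1 w2=0 w8=1 clk=0
t4.Δ0 w1=1 w0=0 w5=0 w7=1 w4=1 w3=0 w6=1 w2=0 w8=1 clk=0
t4.Δ1 w1=1 w0=0 w5=0 w7=1 w4=1 w3=0 w6=1 w2=0 w8=1 clk=1
t4.Δ2 w1=1 w0=0 w5=0 w7=1 w4=0 w3=1 w6=1 w2=0 w8=1 clk=1
t5.Δ0 w1=1 w0=0 w5=0 w7=1 w4=0 w3=1 w6=1 w2=0 w8=1 clk=1
t5.Δ1 w1=1 w0=0 w5=1 w7=1 w4=0 w3=1 w6=1 w2=0 w8=1 clk=0
t5.Δ2 w1=1 w0=1 w5=1 w7=1 w4=0 w3=1 w6=1 w2=1 w8=1 clk=0
t5.Δ3 w1=1 w0=1 w5=1 w7=1 w4=0 w3=1 w6=1 w2=0 w8=1 clk=0
t6.Δ0 w1=1 w0=1 w5=1 w7=1 w4=0 w3=1 w6=1 w2=0 w8=1 clk=0
t6.Δ1 w1=1 w0=1 w5=1 w7=1 w4=0 w3=1 w6=1 w2=0 w8=1 clk=1
t7.Δ0 w1=1 w0=1 w5=1 w7=1 w4=0 w3=1 w6=1 w2=0 w8=1 clk=1
t7.Δ1 w1=1 w0=1 w5=1 w7=1 w4=0 w3=1 w6=1 w2=0 w8=1 clk=0
t8.Δ0 w1=1 w0=1 w5=1 w7=1 w4=0 w3=1 w6=1 w2=0 w8=1 clk=0
t8.Δ1 w1=1 w0=1 w5=1 w7=1 w4=0 w3=1 w6=1 w2=0 w8=1 clk=1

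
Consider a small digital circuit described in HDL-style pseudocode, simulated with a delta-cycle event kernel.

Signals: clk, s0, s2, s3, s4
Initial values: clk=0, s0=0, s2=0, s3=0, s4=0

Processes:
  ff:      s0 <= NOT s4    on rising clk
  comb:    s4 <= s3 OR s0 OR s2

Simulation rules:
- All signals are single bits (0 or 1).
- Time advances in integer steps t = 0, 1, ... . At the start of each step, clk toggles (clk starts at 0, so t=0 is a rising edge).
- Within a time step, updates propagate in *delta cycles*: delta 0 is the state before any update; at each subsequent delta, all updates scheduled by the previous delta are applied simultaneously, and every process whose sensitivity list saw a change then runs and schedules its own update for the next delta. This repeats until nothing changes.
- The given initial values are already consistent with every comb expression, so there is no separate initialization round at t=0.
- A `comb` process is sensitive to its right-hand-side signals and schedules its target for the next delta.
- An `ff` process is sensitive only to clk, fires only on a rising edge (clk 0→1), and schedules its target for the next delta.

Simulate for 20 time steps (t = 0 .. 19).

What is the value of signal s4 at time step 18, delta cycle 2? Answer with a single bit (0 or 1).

[bits: s0,s3,s4,clk,s2]
t=0: Δ0=00000 Δ1=00010 Δ2=10010 Δ3=10110 | 3Δ
t=1: Δ0=10110 Δ1=10100 | 1Δ
t=2: Δ0=10100 Δ1=10110 Δ2=00110 Δ3=00010 | 3Δ
t=3: Δ0=00010 Δ1=00000 | 1Δ
t=4: Δ0=00000 Δ1=00010 Δ2=10010 Δ3=10110 | 3Δ
t=5: Δ0=10110 Δ1=10100 | 1Δ
t=6: Δ0=10100 Δ1=10110 Δ2=00110 Δ3=00010 | 3Δ
t=7: Δ0=00010 Δ1=00000 | 1Δ
t=8: Δ0=00000 Δ1=00010 Δ2=10010 Δ3=10110 | 3Δ
t=9: Δ0=10110 Δ1=10100 | 1Δ
t=10: Δ0=10100 Δ1=10110 Δ2=00110 Δ3=00010 | 3Δ
t=11: Δ0=00010 Δ1=00000 | 1Δ
t=12: Δ0=00000 Δ1=00010 Δ2=10010 Δ3=10110 | 3Δ
t=13: Δ0=10110 Δ1=10100 | 1Δ
t=14: Δ0=10100 Δ1=10110 Δ2=00110 Δ3=00010 | 3Δ
t=15: Δ0=00010 Δ1=00000 | 1Δ
t=16: Δ0=00000 Δ1=00010 Δ2=10010 Δ3=10110 | 3Δ
t=17: Δ0=10110 Δ1=10100 | 1Δ
t=18: Δ0=10100 Δ1=10110 Δ2=00110 Δ3=00010 | 3Δ
t=19: Δ0=00010 Δ1=00000 | 1Δ

1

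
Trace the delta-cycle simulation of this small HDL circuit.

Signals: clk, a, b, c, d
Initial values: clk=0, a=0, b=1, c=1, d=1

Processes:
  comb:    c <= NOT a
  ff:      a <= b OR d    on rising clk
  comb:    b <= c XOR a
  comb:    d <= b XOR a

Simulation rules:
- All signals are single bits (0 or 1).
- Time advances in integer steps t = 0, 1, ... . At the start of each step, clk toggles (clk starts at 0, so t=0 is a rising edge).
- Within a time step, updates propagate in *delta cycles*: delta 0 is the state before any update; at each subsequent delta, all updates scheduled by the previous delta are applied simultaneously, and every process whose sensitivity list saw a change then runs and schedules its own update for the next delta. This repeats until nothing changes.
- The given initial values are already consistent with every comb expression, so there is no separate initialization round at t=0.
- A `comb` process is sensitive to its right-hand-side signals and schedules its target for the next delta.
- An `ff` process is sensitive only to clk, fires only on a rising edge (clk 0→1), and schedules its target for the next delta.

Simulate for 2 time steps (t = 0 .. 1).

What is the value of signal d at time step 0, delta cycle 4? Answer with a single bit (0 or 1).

1

t0.Δ0 a=0 b=1 c=1 d=1 clk=0
t0.Δ1 a=0 b=1 c=1 d=1 clk=1
t0.Δ2 a=1 b=1 c=1 d=1 clk=1
t0.Δ3 a=1 b=0 c=0 d=0 clk=1
t0.Δ4 a=1 b=1 c=0 d=1 clk=1
t0.Δ5 a=1 b=1 c=0 d=0 clk=1
t1.Δ0 a=1 b=1 c=0 d=0 clk=1
t1.Δ1 a=1 b=1 c=0 d=0 clk=0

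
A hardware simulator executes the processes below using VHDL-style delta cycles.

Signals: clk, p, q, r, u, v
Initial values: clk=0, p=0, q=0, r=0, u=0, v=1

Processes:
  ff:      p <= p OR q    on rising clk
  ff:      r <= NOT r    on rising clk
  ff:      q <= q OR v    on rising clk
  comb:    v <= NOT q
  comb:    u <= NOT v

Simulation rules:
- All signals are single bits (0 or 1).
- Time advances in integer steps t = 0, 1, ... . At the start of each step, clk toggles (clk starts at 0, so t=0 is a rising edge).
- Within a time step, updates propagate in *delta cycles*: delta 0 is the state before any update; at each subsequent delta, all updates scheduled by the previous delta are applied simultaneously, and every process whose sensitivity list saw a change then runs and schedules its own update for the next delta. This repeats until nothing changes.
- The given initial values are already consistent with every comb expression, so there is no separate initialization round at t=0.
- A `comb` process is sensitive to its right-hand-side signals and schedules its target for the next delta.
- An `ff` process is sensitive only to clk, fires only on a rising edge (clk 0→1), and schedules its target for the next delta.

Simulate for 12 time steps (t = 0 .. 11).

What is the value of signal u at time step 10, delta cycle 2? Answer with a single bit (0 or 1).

[bits: p,r,v,q,clk,u]
t=0: Δ0=001000 Δ1=001010 Δ2=011110 Δ3=010110 Δ4=010111 | 4Δ
t=1: Δ0=010111 Δ1=010101 | 1Δ
t=2: Δ0=010101 Δ1=010111 Δ2=100111 | 2Δ
t=3: Δ0=100111 Δ1=100101 | 1Δ
t=4: Δ0=100101 Δ1=100111 Δ2=110111 | 2Δ
t=5: Δ0=110111 Δ1=110101 | 1Δ
t=6: Δ0=110101 Δ1=110111 Δ2=100111 | 2Δ
t=7: Δ0=100111 Δ1=100101 | 1Δ
t=8: Δ0=100101 Δ1=100111 Δ2=110111 | 2Δ
t=9: Δ0=110111 Δ1=110101 | 1Δ
t=10: Δ0=110101 Δ1=110111 Δ2=100111 | 2Δ
t=11: Δ0=100111 Δ1=100101 | 1Δ

1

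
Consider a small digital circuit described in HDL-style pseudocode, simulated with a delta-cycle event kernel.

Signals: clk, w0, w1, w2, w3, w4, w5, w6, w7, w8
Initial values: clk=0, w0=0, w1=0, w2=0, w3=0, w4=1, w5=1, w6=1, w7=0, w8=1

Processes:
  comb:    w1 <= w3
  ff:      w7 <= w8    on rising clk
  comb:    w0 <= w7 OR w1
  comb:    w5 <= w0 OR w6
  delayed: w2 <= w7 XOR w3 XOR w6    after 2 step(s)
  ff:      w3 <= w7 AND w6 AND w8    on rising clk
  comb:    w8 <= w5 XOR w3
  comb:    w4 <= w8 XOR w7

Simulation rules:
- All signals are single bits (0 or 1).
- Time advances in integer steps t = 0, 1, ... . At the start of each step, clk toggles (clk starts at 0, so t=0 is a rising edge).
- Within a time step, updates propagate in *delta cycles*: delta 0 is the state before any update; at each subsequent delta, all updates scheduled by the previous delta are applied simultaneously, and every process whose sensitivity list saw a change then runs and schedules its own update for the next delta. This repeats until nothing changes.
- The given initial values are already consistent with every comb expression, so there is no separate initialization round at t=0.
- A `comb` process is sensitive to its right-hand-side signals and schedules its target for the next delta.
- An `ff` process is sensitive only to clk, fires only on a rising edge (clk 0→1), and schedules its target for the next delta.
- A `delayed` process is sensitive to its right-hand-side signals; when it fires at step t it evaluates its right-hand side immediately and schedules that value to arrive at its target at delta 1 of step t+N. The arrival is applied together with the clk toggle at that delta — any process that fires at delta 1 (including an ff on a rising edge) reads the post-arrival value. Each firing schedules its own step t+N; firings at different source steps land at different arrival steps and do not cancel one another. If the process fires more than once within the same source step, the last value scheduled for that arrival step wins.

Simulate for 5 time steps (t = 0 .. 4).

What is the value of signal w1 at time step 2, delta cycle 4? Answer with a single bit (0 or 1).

[bits: w4,clk,w7,w0,w5,w3,w8,w2,w1,w6]
t=0: Δ0=1000101001 Δ1=1100101001 Δ2=1110101001 Δ3=0111101001 | 3Δ
t=1: Δ0=0111101001 Δ1=0011101001 | 1Δ
t=2: Δ0=0011101001 Δ1=0111101001 Δ2=0111111001 Δ3=0111110011 Δ4=1111110011 | 4Δ
t=3: Δ0=1111110011 Δ1=1011110011 | 1Δ
t=4: Δ0=1011110011 Δ1=1111110111 Δ2=1101100111 Δ3=0101101101 Δ4=1100101101 | 4Δ

1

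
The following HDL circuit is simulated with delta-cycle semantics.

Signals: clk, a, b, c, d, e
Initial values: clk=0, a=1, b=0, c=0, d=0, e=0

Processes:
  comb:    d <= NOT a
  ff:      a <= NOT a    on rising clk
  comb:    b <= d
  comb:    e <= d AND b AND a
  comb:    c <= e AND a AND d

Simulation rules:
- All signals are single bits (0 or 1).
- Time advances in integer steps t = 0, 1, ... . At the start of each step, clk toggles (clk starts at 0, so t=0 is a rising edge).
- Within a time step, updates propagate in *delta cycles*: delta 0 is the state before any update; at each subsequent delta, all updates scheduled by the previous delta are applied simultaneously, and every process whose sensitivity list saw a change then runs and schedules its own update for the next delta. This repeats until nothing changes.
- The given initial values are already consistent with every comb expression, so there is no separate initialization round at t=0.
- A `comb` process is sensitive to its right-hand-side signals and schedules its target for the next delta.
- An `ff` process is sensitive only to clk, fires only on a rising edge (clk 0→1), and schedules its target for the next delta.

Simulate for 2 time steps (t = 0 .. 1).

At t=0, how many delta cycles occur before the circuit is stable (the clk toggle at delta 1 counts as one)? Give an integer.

4

t0.Δ0 a=1 e=0 clk=0 c=0 b=0 d=0
t0.Δ1 a=1 e=0 clk=1 c=0 b=0 d=0
t0.Δ2 a=0 e=0 clk=1 c=0 b=0 d=0
t0.Δ3 a=0 e=0 clk=1 c=0 b=0 d=1
t0.Δ4 a=0 e=0 clk=1 c=0 b=1 d=1
t1.Δ0 a=0 e=0 clk=1 c=0 b=1 d=1
t1.Δ1 a=0 e=0 clk=0 c=0 b=1 d=1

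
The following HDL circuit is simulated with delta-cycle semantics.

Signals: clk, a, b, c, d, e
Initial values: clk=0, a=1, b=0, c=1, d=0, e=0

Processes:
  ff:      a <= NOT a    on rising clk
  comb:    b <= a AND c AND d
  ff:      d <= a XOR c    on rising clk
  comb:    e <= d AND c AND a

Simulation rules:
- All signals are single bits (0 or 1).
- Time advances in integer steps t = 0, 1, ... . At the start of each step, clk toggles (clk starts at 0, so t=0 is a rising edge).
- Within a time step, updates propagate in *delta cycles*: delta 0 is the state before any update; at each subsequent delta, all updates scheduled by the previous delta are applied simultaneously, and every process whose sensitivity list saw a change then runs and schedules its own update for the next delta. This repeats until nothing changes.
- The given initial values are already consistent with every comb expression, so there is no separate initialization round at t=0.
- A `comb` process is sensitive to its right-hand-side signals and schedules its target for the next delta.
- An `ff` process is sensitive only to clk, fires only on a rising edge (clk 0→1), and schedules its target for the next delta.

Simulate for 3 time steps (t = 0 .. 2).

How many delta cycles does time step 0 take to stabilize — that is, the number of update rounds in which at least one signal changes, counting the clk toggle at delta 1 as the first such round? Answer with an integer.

t=0 Δ0: c=1 e=0 clk=0 d=0 a=1 b=0
  Δ1: clk:0→1
  Δ2: a:1→0
  (2Δ to stable)
t=1 Δ0: c=1 e=0 clk=1 d=0 a=0 b=0
  Δ1: clk:1→0
  (1Δ to stable)
t=2 Δ0: c=1 e=0 clk=0 d=0 a=0 b=0
  Δ1: clk:0→1
  Δ2: d:0→1, a:0→1
  Δ3: e:0→1, b:0→1
  (3Δ to stable)

2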